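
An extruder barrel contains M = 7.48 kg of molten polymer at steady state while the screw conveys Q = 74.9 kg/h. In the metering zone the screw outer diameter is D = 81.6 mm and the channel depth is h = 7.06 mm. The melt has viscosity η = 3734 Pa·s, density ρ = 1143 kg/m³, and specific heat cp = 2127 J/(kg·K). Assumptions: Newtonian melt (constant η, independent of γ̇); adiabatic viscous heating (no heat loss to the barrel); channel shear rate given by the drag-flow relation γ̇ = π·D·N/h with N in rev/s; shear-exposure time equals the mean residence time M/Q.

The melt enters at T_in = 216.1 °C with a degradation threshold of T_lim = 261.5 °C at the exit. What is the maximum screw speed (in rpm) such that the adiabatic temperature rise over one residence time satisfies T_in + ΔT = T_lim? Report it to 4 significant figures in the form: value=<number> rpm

value=14.98 rpm

Convert throughput: Q = 74.9 kg/h = 74.9/3600 = 0.0208056 kg/s
t_res = M / Q_s = 7.48 / 0.0208056 = 359.519 s
Convert to metres: D = 0.0816 m, h = 0.00706 m
ΔT_a = T_lim − T_in = 261.5 °C − 216.1 °C = 45.4 K
Invert ΔT = ηγ̇²t_res/(ρcp) for γ̇: γ̇_max² = ΔT_a ρ cp / (η t_res) = 45.4·1143·2127 / (3734·359.519) = 82.2191 s⁻²
γ̇_max = √82.2191 = 9.06748 s⁻¹
Solve γ̇ = πDN/h for N: N_max = γ̇_max·h/(π·D) = 9.06748 × 0.00706 / (π × 0.0816) = 0.249719 rev/s = 14.9831 rpm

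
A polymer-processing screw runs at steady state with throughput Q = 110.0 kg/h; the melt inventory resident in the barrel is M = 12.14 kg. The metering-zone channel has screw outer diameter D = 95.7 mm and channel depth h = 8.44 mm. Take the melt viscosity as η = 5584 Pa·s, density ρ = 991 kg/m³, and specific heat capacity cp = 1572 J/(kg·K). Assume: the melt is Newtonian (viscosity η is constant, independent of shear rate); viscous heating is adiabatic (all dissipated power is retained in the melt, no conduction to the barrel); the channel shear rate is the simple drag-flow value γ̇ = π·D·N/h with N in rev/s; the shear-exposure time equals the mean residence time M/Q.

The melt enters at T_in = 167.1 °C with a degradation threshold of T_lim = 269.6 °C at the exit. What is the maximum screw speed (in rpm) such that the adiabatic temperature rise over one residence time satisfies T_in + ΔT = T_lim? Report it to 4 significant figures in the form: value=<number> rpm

Throughput in SI: Q_s = 110.0 kg/h ÷ 3600 s/h = 0.0305556 kg/s
t_res = M / Q_s = 12.14 / 0.0305556 = 397.309 s
Convert to metres: D = 0.0957 m, h = 0.00844 m
ΔT_a = T_lim − T_in = 269.6 − 167.1 = 102.5 K
γ̇_max² = ΔT_a·ρ·cp / (η·t_res) = [102.5 × 991 × 1572] / [5584 × 397.309] = 71.9741 s⁻²
Take the square root: γ̇_max = √(71.9741) = 8.48375 s⁻¹
N_max = γ̇_max·h / (π·D) = 8.48375 · 0.00844 / (π · 0.0957) = 0.23816 rev/s = 14.2896 rpm

value=14.29 rpm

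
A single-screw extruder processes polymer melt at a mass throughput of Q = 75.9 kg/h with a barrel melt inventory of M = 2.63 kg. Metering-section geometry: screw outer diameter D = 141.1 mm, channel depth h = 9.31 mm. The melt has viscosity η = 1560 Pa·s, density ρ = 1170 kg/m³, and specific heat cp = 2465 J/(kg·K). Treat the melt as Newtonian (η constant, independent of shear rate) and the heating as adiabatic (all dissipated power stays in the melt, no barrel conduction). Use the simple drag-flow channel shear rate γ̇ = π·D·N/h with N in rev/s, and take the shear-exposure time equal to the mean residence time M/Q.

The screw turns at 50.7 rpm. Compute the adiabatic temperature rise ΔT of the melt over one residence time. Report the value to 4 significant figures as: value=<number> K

value=109.2 K

Convert throughput: Q = 75.9 kg/h = 75.9/3600 = 0.0210833 kg/s
t_res = M / Q_s = 2.63 ÷ 0.0210833 = 124.743 s
Geometry in metres: D = 141.1 mm → 0.1411 m, h = 9.31 mm → 0.00931 m; screw speed N = 50.7 rpm = 0.845 rev/s
γ̇ = π D N / h = (π)(0.1411)(0.845) / 0.00931 = 40.2331 s⁻¹
Adiabatic rise: ΔT = η γ̇² t_res / (ρ cp) = 1560·(40.2331)²·124.743 / (1170·2465) = 109.221 K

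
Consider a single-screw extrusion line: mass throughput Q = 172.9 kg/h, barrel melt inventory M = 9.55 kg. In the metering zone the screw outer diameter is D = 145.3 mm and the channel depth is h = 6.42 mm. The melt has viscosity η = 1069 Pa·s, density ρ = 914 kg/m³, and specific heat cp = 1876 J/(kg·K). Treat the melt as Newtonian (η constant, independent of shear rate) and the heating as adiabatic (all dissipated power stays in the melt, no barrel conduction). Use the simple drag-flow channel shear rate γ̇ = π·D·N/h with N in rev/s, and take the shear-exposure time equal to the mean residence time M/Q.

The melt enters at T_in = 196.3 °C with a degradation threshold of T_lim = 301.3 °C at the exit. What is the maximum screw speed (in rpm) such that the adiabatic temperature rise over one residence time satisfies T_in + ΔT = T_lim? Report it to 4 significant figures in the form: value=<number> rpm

value=24.56 rpm

Throughput in SI: Q_s = 172.9 kg/h ÷ 3600 s/h = 0.0480278 kg/s
t_res = M / Q_s = 9.55 / 0.0480278 = 198.843 s
Convert to metres: D = 0.1453 m, h = 0.00642 m
Allowable rise: ΔT_a = T_lim − T_in = 301.3 − 196.3 = 105 K
γ̇_max² = ΔT_a·ρ·cp / (η·t_res) = [105 × 914 × 1876] / [1069 × 198.843] = 846.993 s⁻²
Take the square root: γ̇_max = √(846.993) = 29.1031 s⁻¹
Solve γ̇ = πDN/h for N: N_max = γ̇_max·h/(π·D) = 29.1031 × 0.00642 / (π × 0.1453) = 0.409317 rev/s = 24.559 rpm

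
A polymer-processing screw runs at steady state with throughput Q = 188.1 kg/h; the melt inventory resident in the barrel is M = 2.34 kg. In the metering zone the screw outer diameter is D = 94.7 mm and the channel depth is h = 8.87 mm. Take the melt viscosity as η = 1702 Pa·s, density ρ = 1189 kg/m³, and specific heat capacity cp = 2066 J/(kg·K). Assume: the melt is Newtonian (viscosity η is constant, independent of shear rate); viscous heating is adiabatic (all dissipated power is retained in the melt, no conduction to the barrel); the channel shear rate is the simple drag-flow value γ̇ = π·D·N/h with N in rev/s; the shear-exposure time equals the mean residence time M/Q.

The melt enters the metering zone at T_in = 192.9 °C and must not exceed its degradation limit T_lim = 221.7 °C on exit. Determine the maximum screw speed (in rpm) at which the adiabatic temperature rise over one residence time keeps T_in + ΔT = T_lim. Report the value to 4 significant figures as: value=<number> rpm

value=54.50 rpm

Throughput in SI: Q_s = 188.1 kg/h ÷ 3600 s/h = 0.05225 kg/s
t_res = M / Q_s = 2.34 / 0.05225 = 44.7847 s
Geometry in SI: D = 94.7 mm → 0.0947 m, h = 8.87 mm → 0.00887 m
Allowable rise: ΔT_a = T_lim − T_in = 221.7 − 192.9 = 28.8 K
γ̇_max² = ΔT_a·ρ·cp/(η·t_res) = 28.8·1189·2066/(1702·44.7847) = 928.144 s⁻²
γ̇_max = √928.144 = 30.4655 s⁻¹
N_max = γ̇_max h / (πD) = 30.4655·0.00887/(π·0.0947) = 0.908305 rev/s → ×60 = 54.4983 rpm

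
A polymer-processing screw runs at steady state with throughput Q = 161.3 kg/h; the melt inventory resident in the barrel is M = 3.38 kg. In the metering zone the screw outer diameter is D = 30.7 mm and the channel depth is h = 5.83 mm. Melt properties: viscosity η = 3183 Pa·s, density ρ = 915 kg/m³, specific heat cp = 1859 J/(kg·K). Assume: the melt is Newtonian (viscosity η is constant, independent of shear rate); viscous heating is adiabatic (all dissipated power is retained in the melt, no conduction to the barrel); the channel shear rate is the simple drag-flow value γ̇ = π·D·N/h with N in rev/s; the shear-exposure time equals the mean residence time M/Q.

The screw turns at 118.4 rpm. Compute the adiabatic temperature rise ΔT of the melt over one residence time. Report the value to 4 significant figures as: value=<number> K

value=150.4 K

Throughput in SI: Q_s = 161.3 kg/h ÷ 3600 s/h = 0.0448056 kg/s
t_res = M / Q_s = 3.38 / 0.0448056 = 75.4371 s
Convert to SI: D = 0.0307 m, h = 0.00583 m, N = 118.4/60 = 1.97333 rev/s
γ̇ = π D N / h = (π)(0.0307)(1.97333) / 0.00583 = 32.6453 s⁻¹
ΔT = η·γ̇²·t_res/(ρ·cp) = [3183 × 32.6453² × 75.4371] / [915 × 1859] = 150.439 K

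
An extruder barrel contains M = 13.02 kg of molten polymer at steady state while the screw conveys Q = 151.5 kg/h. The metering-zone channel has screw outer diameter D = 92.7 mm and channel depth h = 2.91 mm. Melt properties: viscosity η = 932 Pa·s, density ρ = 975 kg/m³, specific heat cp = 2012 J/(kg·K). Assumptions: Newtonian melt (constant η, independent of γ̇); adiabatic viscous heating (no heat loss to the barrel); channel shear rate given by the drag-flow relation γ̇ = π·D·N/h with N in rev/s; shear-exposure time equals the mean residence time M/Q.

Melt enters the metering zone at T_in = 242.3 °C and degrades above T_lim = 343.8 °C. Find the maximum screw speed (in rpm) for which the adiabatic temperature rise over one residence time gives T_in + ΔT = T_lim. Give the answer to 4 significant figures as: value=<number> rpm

Throughput in SI: Q_s = 151.5 kg/h ÷ 3600 s/h = 0.0420833 kg/s
t_res = M / Q_s = 13.02 ÷ 0.0420833 = 309.386 s
Geometry in SI: D = 92.7 mm → 0.0927 m, h = 2.91 mm → 0.00291 m
ΔT_a = T_lim − T_in = 343.8 °C − 242.3 °C = 101.5 K
Invert ΔT = ηγ̇²t_res/(ρcp) for γ̇: γ̇_max² = ΔT_a ρ cp / (η t_res) = 101.5·975·2012 / (932·309.386) = 690.529 s⁻²
γ̇_max = √690.529 = 26.2779 s⁻¹
Solve γ̇ = πDN/h for N: N_max = γ̇_max·h/(π·D) = 26.2779 × 0.00291 / (π × 0.0927) = 0.262576 rev/s = 15.7545 rpm

value=15.75 rpm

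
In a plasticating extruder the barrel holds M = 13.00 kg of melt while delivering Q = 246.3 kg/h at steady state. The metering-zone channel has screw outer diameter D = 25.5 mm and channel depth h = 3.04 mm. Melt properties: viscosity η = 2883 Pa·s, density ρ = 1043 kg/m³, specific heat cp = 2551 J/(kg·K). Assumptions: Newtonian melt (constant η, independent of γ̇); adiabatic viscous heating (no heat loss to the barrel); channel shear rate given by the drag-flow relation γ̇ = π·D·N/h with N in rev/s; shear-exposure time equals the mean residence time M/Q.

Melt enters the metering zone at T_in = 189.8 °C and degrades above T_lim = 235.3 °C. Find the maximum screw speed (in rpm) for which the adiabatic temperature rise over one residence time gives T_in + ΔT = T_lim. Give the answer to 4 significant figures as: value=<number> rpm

value=33.85 rpm

Throughput in SI: Q_s = 246.3 kg/h ÷ 3600 s/h = 0.0684167 kg/s
Mean residence time: t_res = M/Q_s = 13.00 kg / 0.0684167 kg/s = 190.012 s
Geometry in SI: D = 25.5 mm → 0.0255 m, h = 3.04 mm → 0.00304 m
ΔT_a = T_lim − T_in = 235.3 − 189.8 = 45.5 K
γ̇_max² = ΔT_a·ρ·cp/(η·t_res) = 45.5·1043·2551/(2883·190.012) = 220.994 s⁻²
γ̇_max = √220.994 = 14.8659 s⁻¹
Solve γ̇ = πDN/h for N: N_max = γ̇_max·h/(π·D) = 14.8659 × 0.00304 / (π × 0.0255) = 0.564123 rev/s = 33.8474 rpm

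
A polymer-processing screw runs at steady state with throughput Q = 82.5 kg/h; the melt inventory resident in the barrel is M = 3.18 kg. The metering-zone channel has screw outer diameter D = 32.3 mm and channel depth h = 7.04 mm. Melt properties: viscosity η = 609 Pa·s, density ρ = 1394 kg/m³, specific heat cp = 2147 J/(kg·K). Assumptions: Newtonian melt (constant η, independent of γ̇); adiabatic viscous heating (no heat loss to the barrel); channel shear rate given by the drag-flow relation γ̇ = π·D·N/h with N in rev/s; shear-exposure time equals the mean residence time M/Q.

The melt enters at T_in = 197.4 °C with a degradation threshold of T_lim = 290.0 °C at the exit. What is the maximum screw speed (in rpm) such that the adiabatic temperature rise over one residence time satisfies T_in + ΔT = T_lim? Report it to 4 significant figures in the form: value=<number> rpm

value=238.4 rpm

Throughput in SI: Q_s = 82.5 kg/h ÷ 3600 s/h = 0.0229167 kg/s
Mean residence time: t_res = M/Q_s = 3.18 kg / 0.0229167 kg/s = 138.764 s
Convert to metres: D = 0.0323 m, h = 0.00704 m
ΔT_a = T_lim − T_in = 290.0 − 197.4 = 92.6 K
γ̇_max² = ΔT_a·ρ·cp / (η·t_res) = [92.6 × 1394 × 2147] / [609 × 138.764] = 3279.54 s⁻²
Take the square root: γ̇_max = √(3279.54) = 57.2673 s⁻¹
N_max = γ̇_max·h / (π·D) = 57.2673 · 0.00704 / (π · 0.0323) = 3.97307 rev/s = 238.384 rpm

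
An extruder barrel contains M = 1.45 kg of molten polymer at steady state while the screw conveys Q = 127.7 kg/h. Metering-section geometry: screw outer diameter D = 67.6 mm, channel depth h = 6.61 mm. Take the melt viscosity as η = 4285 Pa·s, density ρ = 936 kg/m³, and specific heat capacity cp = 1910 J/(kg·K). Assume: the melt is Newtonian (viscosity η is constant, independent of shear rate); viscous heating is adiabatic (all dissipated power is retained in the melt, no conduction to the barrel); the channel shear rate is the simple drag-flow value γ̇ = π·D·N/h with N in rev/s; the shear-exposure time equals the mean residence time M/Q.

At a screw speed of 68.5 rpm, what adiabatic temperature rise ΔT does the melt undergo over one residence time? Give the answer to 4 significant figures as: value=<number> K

value=131.8 K

Throughput in SI: Q_s = 127.7 kg/h ÷ 3600 s/h = 0.0354722 kg/s
Mean residence time: t_res = M/Q_s = 1.45 kg / 0.0354722 kg/s = 40.8771 s
D = 67.6 mm = 0.0676 m;  h = 6.61 mm = 0.00661 m;  N = 68.5 rpm / 60 = 1.14167 rev/s
γ̇ = π·D·N / h = π · 0.0676 · 1.14167 / 0.00661 = 36.6804 s⁻¹
ΔT = η·γ̇²·t_res/(ρ·cp) = [4285 × 36.6804² × 40.8771] / [936 × 1910] = 131.823 K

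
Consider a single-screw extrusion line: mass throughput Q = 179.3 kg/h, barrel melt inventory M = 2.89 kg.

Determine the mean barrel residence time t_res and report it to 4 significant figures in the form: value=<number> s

Throughput in SI: Q_s = 179.3 kg/h ÷ 3600 s/h = 0.0498056 kg/s
t_res = M / Q_s = 2.89 / 0.0498056 = 58.0257 s

value=58.03 s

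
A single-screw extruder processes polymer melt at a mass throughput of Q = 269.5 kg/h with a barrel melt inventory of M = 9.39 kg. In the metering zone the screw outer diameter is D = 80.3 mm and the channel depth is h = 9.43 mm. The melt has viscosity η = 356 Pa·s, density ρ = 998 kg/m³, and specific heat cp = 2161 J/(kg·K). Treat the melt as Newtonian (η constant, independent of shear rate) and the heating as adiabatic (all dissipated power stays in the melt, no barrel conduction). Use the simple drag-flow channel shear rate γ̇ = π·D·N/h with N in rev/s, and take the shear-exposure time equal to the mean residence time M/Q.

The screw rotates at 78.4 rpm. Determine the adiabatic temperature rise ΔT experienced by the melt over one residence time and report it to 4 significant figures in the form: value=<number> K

value=25.30 K

Throughput in SI: Q_s = 269.5 kg/h ÷ 3600 s/h = 0.0748611 kg/s
Mean residence time: t_res = M/Q_s = 9.39 kg / 0.0748611 kg/s = 125.432 s
Convert to SI: D = 0.0803 m, h = 0.00943 m, N = 78.4/60 = 1.30667 rev/s
γ̇ = π·D·N / h = π · 0.0803 · 1.30667 / 0.00943 = 34.9557 s⁻¹
ΔT = η·γ̇²·t_res/(ρ·cp) = [356 × 34.9557² × 125.432] / [998 × 2161] = 25.2995 K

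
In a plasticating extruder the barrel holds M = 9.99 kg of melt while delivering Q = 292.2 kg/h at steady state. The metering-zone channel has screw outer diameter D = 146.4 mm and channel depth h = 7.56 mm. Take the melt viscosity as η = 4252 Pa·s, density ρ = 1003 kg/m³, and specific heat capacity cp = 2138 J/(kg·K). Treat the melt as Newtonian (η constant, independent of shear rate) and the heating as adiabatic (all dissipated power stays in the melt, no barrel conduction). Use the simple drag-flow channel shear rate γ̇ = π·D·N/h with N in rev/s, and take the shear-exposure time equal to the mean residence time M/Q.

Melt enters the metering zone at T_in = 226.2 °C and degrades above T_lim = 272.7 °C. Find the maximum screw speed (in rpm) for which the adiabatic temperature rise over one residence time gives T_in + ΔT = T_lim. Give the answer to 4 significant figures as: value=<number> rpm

value=13.61 rpm

Convert throughput: Q = 292.2 kg/h = 292.2/3600 = 0.0811667 kg/s
t_res = M / Q_s = 9.99 / 0.0811667 = 123.08 s
D = 146.4 mm = 0.1464 m;  h = 7.56 mm = 0.00756 m
ΔT_a = T_lim − T_in = 272.7 °C − 226.2 °C = 46.5 K
Invert ΔT = ηγ̇²t_res/(ρcp) for γ̇: γ̇_max² = ΔT_a ρ cp / (η t_res) = 46.5·1003·2138 / (4252·123.08) = 190.538 s⁻²
Take the square root: γ̇_max = √(190.538) = 13.8035 s⁻¹
N_max = γ̇_max·h / (π·D) = 13.8035 · 0.00756 / (π · 0.1464) = 0.226893 rev/s = 13.6136 rpm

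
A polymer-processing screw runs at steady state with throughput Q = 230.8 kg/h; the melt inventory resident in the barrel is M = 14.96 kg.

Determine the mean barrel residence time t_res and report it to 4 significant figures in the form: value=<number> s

value=233.3 s

Convert throughput: Q = 230.8 kg/h = 230.8/3600 = 0.0641111 kg/s
t_res = M / Q_s = 14.96 / 0.0641111 = 233.345 s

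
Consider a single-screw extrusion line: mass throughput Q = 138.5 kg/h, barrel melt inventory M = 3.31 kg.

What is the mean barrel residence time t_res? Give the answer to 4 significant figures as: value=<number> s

value=86.04 s

Q_s = Q / 3600 = 138.5 / 3600 = 0.0384722 kg/s
t_res = M / Q_s = 3.31 ÷ 0.0384722 = 86.0361 s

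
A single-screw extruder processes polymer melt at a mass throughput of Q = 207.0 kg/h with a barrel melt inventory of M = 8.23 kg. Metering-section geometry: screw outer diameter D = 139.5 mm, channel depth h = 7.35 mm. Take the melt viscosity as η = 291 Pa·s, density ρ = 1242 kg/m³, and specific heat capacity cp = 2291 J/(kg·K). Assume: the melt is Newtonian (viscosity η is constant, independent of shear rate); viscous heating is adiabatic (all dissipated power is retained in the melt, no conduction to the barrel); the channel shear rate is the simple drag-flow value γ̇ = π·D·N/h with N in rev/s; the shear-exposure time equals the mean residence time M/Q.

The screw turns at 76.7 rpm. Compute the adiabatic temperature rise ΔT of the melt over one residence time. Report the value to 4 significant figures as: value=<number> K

Q_s = Q / 3600 = 207.0 / 3600 = 0.0575 kg/s
Mean residence time: t_res = M/Q_s = 8.23 kg / 0.0575 kg/s = 143.13 s
D = 139.5 mm = 0.1395 m;  h = 7.35 mm = 0.00735 m;  N = 76.7 rpm / 60 = 1.27833 rev/s
Shear rate: γ̇ = πDN/h = π·0.1395·1.27833/0.00735 = 76.2221 s⁻¹
Adiabatic rise: ΔT = η γ̇² t_res / (ρ cp) = 291·(76.2221)²·143.13 / (1242·2291) = 85.0433 K

value=85.04 K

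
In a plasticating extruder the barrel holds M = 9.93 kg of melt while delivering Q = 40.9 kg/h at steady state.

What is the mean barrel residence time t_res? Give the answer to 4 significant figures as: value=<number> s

value=874.0 s

Q_s = Q / 3600 = 40.9 / 3600 = 0.0113611 kg/s
t_res = M / Q_s = 9.93 ÷ 0.0113611 = 874.034 s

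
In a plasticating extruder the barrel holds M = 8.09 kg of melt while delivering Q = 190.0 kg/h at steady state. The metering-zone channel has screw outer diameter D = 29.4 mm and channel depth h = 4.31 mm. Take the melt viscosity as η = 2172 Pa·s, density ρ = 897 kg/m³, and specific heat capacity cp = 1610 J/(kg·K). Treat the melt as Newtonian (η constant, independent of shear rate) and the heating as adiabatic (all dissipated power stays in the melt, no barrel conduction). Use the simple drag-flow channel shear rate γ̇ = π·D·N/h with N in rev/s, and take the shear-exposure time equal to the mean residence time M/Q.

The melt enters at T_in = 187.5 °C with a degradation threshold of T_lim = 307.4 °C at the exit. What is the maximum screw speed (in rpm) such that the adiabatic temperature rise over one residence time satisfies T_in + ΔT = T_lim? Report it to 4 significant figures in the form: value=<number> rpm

value=63.85 rpm

Q_s = Q / 3600 = 190.0 / 3600 = 0.0527778 kg/s
t_res = M / Q_s = 8.09 / 0.0527778 = 153.284 s
D = 29.4 mm = 0.0294 m;  h = 4.31 mm = 0.00431 m
ΔT_a = T_lim − T_in = 307.4 °C − 187.5 °C = 119.9 K
Invert ΔT = ηγ̇²t_res/(ρcp) for γ̇: γ̇_max² = ΔT_a ρ cp / (η t_res) = 119.9·897·1610 / (2172·153.284) = 520.092 s⁻²
γ̇_max = sqrt(520.092) = 22.8055 s⁻¹
N_max = γ̇_max·h / (π·D) = 22.8055 · 0.00431 / (π · 0.0294) = 1.06419 rev/s = 63.8516 rpm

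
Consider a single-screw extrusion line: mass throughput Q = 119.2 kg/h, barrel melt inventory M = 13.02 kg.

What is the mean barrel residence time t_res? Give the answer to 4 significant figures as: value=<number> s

Throughput in SI: Q_s = 119.2 kg/h ÷ 3600 s/h = 0.0331111 kg/s
t_res = M / Q_s = 13.02 / 0.0331111 = 393.221 s

value=393.2 s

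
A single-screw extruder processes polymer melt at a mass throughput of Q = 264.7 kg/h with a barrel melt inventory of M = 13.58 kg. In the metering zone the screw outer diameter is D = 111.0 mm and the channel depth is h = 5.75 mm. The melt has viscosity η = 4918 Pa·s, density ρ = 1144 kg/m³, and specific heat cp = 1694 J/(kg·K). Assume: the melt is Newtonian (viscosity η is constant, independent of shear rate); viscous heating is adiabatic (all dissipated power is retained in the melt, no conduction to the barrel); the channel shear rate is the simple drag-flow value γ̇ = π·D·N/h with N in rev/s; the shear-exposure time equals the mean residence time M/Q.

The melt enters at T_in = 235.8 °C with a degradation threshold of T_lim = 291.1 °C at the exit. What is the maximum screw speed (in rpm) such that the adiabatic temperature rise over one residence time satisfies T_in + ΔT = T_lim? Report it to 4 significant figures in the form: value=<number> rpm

Q_s = Q / 3600 = 264.7 / 3600 = 0.0735278 kg/s
t_res = M / Q_s = 13.58 / 0.0735278 = 184.692 s
Geometry in SI: D = 111.0 mm → 0.111 m, h = 5.75 mm → 0.00575 m
ΔT_a = T_lim − T_in = 291.1 − 235.8 = 55.3 K
γ̇_max² = ΔT_a·ρ·cp / (η·t_res) = [55.3 × 1144 × 1694] / [4918 × 184.692] = 117.985 s⁻²
Take the square root: γ̇_max = √(117.985) = 10.8621 s⁻¹
Solve γ̇ = πDN/h for N: N_max = γ̇_max·h/(π·D) = 10.8621 × 0.00575 / (π × 0.111) = 0.179105 rev/s = 10.7463 rpm

value=10.75 rpm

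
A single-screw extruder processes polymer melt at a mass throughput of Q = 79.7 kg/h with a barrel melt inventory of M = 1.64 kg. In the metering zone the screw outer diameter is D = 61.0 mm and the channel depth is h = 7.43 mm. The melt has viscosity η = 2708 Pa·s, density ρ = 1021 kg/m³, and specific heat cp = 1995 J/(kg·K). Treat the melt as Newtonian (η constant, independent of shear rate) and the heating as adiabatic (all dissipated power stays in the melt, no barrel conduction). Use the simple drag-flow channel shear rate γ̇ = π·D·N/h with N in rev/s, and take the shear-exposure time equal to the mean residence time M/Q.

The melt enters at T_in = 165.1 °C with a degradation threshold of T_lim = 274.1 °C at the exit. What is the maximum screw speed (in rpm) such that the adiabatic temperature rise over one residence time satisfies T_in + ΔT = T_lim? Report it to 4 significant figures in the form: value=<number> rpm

value=77.39 rpm

Convert throughput: Q = 79.7 kg/h = 79.7/3600 = 0.0221389 kg/s
t_res = M / Q_s = 1.64 ÷ 0.0221389 = 74.0778 s
Geometry in SI: D = 61.0 mm → 0.061 m, h = 7.43 mm → 0.00743 m
ΔT_a = T_lim − T_in = 274.1 − 165.1 = 109 K
γ̇_max² = ΔT_a·ρ·cp / (η·t_res) = [109 × 1021 × 1995] / [2708 × 74.0778] = 1106.77 s⁻²
Take the square root: γ̇_max = √(1106.77) = 33.2682 s⁻¹
Solve γ̇ = πDN/h for N: N_max = γ̇_max·h/(π·D) = 33.2682 × 0.00743 / (π × 0.061) = 1.28985 rev/s = 77.3908 rpm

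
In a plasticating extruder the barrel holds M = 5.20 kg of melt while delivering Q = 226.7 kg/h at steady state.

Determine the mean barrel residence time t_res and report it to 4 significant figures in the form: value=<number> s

value=82.58 s

Throughput in SI: Q_s = 226.7 kg/h ÷ 3600 s/h = 0.0629722 kg/s
Mean residence time: t_res = M/Q_s = 5.20 kg / 0.0629722 kg/s = 82.5761 s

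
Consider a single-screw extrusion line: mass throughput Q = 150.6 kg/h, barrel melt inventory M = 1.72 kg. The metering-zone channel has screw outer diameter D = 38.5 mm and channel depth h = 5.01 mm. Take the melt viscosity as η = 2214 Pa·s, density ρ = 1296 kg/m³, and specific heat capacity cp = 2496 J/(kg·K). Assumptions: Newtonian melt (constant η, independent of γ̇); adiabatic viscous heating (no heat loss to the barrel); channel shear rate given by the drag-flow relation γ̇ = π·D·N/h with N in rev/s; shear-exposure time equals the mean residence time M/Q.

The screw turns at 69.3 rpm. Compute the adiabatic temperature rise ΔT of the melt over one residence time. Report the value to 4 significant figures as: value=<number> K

Q_s = Q / 3600 = 150.6 / 3600 = 0.0418333 kg/s
t_res = M / Q_s = 1.72 ÷ 0.0418333 = 41.1155 s
Convert to SI: D = 0.0385 m, h = 0.00501 m, N = 69.3/60 = 1.155 rev/s
Shear rate: γ̇ = πDN/h = π·0.0385·1.155/0.00501 = 27.884 s⁻¹
ΔT = η·γ̇²·t_res/(ρ·cp) = [2214 × 27.884² × 41.1155] / [1296 × 2496] = 21.8798 K

value=21.88 K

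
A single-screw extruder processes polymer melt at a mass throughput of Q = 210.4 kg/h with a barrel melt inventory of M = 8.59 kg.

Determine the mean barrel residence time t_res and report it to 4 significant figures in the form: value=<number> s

Convert throughput: Q = 210.4 kg/h = 210.4/3600 = 0.0584444 kg/s
t_res = M / Q_s = 8.59 ÷ 0.0584444 = 146.977 s

value=147.0 s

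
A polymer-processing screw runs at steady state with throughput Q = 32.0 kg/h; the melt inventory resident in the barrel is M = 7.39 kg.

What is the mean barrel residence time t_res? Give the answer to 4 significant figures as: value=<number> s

Throughput in SI: Q_s = 32.0 kg/h ÷ 3600 s/h = 0.00888889 kg/s
t_res = M / Q_s = 7.39 ÷ 0.00888889 = 831.375 s

value=831.4 s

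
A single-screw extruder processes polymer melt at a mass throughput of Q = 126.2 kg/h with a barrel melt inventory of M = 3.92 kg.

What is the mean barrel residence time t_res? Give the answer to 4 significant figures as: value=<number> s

value=111.8 s

Q_s = Q / 3600 = 126.2 / 3600 = 0.0350556 kg/s
Mean residence time: t_res = M/Q_s = 3.92 kg / 0.0350556 kg/s = 111.823 s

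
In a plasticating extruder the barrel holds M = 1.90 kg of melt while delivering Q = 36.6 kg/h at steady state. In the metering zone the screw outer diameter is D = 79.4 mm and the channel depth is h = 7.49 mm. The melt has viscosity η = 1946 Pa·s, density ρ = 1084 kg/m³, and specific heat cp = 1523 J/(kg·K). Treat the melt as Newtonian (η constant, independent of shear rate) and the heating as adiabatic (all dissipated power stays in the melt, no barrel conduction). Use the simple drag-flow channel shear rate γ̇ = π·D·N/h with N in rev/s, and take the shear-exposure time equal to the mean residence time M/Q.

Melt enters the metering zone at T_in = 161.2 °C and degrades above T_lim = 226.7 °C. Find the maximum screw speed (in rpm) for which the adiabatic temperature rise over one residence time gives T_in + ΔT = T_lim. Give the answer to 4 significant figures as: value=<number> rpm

Q_s = Q / 3600 = 36.6 / 3600 = 0.0101667 kg/s
t_res = M / Q_s = 1.90 / 0.0101667 = 186.885 s
Convert to metres: D = 0.0794 m, h = 0.00749 m
Allowable rise: ΔT_a = T_lim − T_in = 226.7 − 161.2 = 65.5 K
γ̇_max² = ΔT_a·ρ·cp/(η·t_res) = 65.5·1084·1523/(1946·186.885) = 297.34 s⁻²
γ̇_max = sqrt(297.34) = 17.2435 s⁻¹
N_max = γ̇_max·h / (π·D) = 17.2435 · 0.00749 / (π · 0.0794) = 0.517771 rev/s = 31.0663 rpm

value=31.07 rpm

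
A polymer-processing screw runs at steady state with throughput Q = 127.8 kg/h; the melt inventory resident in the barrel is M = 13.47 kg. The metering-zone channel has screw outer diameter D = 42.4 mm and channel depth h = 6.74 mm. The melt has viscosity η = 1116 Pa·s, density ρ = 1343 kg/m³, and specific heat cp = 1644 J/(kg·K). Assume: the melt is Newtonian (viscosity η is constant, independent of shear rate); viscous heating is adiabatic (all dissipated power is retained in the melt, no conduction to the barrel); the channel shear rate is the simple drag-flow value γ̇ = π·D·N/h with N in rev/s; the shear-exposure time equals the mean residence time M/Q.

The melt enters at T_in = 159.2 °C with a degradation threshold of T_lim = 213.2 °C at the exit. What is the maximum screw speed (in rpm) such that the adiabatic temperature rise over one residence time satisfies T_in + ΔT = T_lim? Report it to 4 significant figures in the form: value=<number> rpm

Convert throughput: Q = 127.8 kg/h = 127.8/3600 = 0.0355 kg/s
t_res = M / Q_s = 13.47 ÷ 0.0355 = 379.437 s
Geometry in SI: D = 42.4 mm → 0.0424 m, h = 6.74 mm → 0.00674 m
Allowable rise: ΔT_a = T_lim − T_in = 213.2 − 159.2 = 54 K
γ̇_max² = ΔT_a·ρ·cp/(η·t_res) = 54·1343·1644/(1116·379.437) = 281.558 s⁻²
γ̇_max = sqrt(281.558) = 16.7797 s⁻¹
Solve γ̇ = πDN/h for N: N_max = γ̇_max·h/(π·D) = 16.7797 × 0.00674 / (π × 0.0424) = 0.84904 rev/s = 50.9424 rpm

value=50.94 rpm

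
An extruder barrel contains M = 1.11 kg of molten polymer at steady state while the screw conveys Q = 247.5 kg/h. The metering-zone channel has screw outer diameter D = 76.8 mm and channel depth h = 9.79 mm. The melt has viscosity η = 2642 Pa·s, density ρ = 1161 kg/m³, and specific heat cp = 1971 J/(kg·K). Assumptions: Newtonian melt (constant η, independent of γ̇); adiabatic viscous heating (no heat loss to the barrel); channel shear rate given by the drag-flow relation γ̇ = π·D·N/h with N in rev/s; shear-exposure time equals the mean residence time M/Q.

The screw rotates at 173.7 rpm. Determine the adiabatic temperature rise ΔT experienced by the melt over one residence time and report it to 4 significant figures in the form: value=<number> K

Q_s = Q / 3600 = 247.5 / 3600 = 0.06875 kg/s
t_res = M / Q_s = 1.11 / 0.06875 = 16.1455 s
Geometry in metres: D = 76.8 mm → 0.0768 m, h = 9.79 mm → 0.00979 m; screw speed N = 173.7 rpm = 2.895 rev/s
γ̇ = π·D·N / h = π · 0.0768 · 2.895 / 0.00979 = 71.3472 s⁻¹
Adiabatic rise: ΔT = η γ̇² t_res / (ρ cp) = 2642·(71.3472)²·16.1455 / (1161·1971) = 94.8895 K

value=94.89 K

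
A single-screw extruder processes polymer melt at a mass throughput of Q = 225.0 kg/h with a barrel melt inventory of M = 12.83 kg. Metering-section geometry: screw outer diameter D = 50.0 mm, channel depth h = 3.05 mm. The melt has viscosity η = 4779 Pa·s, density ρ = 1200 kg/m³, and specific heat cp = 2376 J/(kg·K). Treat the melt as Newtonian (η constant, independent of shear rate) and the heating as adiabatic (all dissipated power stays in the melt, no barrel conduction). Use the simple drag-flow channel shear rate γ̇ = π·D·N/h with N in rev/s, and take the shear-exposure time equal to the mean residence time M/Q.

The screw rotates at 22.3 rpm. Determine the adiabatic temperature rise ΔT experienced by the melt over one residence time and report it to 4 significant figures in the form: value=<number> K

Convert throughput: Q = 225.0 kg/h = 225.0/3600 = 0.0625 kg/s
t_res = M / Q_s = 12.83 ÷ 0.0625 = 205.28 s
D = 50.0 mm = 0.05 m;  h = 3.05 mm = 0.00305 m;  N = 22.3 rpm / 60 = 0.371667 rev/s
Shear rate: γ̇ = πDN/h = π·0.05·0.371667/0.00305 = 19.1414 s⁻¹
Adiabatic rise: ΔT = η γ̇² t_res / (ρ cp) = 4779·(19.1414)²·205.28 / (1200·2376) = 126.068 K

value=126.1 K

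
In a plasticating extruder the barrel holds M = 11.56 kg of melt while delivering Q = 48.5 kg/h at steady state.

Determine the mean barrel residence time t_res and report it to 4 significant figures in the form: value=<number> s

value=858.1 s

Throughput in SI: Q_s = 48.5 kg/h ÷ 3600 s/h = 0.0134722 kg/s
Mean residence time: t_res = M/Q_s = 11.56 kg / 0.0134722 kg/s = 858.062 s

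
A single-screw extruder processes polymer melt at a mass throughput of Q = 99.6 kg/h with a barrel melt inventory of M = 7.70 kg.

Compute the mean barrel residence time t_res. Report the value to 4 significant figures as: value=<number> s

Throughput in SI: Q_s = 99.6 kg/h ÷ 3600 s/h = 0.0276667 kg/s
t_res = M / Q_s = 7.70 / 0.0276667 = 278.313 s

value=278.3 s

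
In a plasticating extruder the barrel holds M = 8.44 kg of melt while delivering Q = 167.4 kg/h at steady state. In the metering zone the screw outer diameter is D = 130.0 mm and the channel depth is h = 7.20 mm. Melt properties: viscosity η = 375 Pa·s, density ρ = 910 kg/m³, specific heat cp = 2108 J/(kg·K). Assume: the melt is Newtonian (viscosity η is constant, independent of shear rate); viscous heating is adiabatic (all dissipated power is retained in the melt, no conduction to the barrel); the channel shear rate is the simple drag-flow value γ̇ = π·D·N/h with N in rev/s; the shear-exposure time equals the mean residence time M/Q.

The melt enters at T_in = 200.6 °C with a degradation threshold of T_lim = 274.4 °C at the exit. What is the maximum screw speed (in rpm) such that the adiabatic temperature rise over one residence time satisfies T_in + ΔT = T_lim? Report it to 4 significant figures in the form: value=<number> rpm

Convert throughput: Q = 167.4 kg/h = 167.4/3600 = 0.0465 kg/s
Mean residence time: t_res = M/Q_s = 8.44 kg / 0.0465 kg/s = 181.505 s
Convert to metres: D = 0.13 m, h = 0.0072 m
Allowable rise: ΔT_a = T_lim − T_in = 274.4 − 200.6 = 73.8 K
γ̇_max² = ΔT_a·ρ·cp / (η·t_res) = [73.8 × 910 × 2108] / [375 × 181.505] = 2079.92 s⁻²
Take the square root: γ̇_max = √(2079.92) = 45.6062 s⁻¹
Solve γ̇ = πDN/h for N: N_max = γ̇_max·h/(π·D) = 45.6062 × 0.0072 / (π × 0.13) = 0.804013 rev/s = 48.2408 rpm

value=48.24 rpm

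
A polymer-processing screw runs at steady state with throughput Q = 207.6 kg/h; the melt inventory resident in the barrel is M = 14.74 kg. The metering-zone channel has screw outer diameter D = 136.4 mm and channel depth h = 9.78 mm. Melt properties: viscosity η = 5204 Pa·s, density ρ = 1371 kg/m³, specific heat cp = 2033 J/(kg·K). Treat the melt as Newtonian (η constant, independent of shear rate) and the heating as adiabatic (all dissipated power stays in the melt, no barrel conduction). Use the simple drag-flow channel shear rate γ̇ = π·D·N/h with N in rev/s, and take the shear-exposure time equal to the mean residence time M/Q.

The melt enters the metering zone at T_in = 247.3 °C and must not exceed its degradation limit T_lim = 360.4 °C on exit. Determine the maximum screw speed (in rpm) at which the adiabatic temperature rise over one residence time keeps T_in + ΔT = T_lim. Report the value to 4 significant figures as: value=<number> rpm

value=21.08 rpm

Q_s = Q / 3600 = 207.6 / 3600 = 0.0576667 kg/s
Mean residence time: t_res = M/Q_s = 14.74 kg / 0.0576667 kg/s = 255.607 s
D = 136.4 mm = 0.1364 m;  h = 9.78 mm = 0.00978 m
Allowable rise: ΔT_a = T_lim − T_in = 360.4 − 247.3 = 113.1 K
Invert ΔT = ηγ̇²t_res/(ρcp) for γ̇: γ̇_max² = ΔT_a ρ cp / (η t_res) = 113.1·1371·2033 / (5204·255.607) = 236.989 s⁻²
γ̇_max = √236.989 = 15.3944 s⁻¹
N_max = γ̇_max h / (πD) = 15.3944·0.00978/(π·0.1364) = 0.351349 rev/s → ×60 = 21.0809 rpm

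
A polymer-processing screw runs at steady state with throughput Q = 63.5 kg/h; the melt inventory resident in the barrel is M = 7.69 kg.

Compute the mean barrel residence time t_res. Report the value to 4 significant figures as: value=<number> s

value=436.0 s

Q_s = Q / 3600 = 63.5 / 3600 = 0.0176389 kg/s
t_res = M / Q_s = 7.69 / 0.0176389 = 435.969 s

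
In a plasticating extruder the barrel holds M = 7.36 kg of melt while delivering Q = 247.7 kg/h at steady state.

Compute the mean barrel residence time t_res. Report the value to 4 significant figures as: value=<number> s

value=107.0 s

Convert throughput: Q = 247.7 kg/h = 247.7/3600 = 0.0688056 kg/s
t_res = M / Q_s = 7.36 ÷ 0.0688056 = 106.968 s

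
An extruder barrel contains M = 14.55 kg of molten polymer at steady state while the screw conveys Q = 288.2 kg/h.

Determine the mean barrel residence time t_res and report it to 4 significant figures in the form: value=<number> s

Throughput in SI: Q_s = 288.2 kg/h ÷ 3600 s/h = 0.0800556 kg/s
t_res = M / Q_s = 14.55 / 0.0800556 = 181.749 s

value=181.7 s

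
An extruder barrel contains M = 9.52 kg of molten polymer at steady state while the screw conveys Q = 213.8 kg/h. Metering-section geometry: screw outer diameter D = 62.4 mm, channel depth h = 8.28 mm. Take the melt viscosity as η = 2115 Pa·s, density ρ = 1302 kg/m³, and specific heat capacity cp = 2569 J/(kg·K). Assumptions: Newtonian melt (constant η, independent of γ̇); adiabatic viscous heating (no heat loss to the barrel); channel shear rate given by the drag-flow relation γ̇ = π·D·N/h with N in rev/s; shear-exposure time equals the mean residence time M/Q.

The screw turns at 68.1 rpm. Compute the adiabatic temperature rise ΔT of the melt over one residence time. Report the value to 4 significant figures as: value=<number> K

value=73.19 K

Throughput in SI: Q_s = 213.8 kg/h ÷ 3600 s/h = 0.0593889 kg/s
t_res = M / Q_s = 9.52 ÷ 0.0593889 = 160.299 s
D = 62.4 mm = 0.0624 m;  h = 8.28 mm = 0.00828 m;  N = 68.1 rpm / 60 = 1.135 rev/s
γ̇ = π D N / h = (π)(0.0624)(1.135) / 0.00828 = 26.872 s⁻¹
ΔT = η·γ̇²·t_res/(ρ·cp) = [2115 × 26.872² × 160.299] / [1302 × 2569] = 73.1926 K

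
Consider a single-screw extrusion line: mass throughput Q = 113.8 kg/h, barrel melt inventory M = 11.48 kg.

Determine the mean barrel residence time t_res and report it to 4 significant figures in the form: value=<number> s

value=363.2 s

Q_s = Q / 3600 = 113.8 / 3600 = 0.0316111 kg/s
t_res = M / Q_s = 11.48 / 0.0316111 = 363.163 s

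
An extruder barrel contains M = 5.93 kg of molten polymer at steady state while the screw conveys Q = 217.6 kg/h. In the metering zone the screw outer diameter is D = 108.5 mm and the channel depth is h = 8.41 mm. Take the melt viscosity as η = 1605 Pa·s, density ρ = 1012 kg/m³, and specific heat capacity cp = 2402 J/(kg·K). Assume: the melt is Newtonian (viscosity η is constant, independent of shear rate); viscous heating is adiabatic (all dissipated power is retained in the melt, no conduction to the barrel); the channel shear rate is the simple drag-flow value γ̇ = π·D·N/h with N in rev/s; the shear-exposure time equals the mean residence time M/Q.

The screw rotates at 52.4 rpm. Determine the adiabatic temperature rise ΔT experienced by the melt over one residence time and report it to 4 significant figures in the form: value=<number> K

value=81.16 K

Throughput in SI: Q_s = 217.6 kg/h ÷ 3600 s/h = 0.0604444 kg/s
Mean residence time: t_res = M/Q_s = 5.93 kg / 0.0604444 kg/s = 98.1066 s
D = 108.5 mm = 0.1085 m;  h = 8.41 mm = 0.00841 m;  N = 52.4 rpm / 60 = 0.873333 rev/s
γ̇ = π·D·N / h = π · 0.1085 · 0.873333 / 0.00841 = 35.3968 s⁻¹
ΔT = η·γ̇²·t_res / (ρ·cp) = 1605 · (35.3968)² · 98.1066 / (1012 · 2402) = 81.161 K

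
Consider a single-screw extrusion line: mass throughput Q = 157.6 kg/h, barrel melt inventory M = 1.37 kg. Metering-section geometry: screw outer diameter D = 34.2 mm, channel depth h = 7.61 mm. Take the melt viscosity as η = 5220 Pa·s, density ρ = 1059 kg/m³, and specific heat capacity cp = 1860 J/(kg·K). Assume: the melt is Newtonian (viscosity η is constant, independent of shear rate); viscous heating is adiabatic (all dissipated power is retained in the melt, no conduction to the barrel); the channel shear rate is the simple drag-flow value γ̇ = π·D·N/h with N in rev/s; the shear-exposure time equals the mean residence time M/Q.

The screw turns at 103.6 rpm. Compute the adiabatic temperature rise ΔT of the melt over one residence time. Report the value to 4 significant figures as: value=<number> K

Convert throughput: Q = 157.6 kg/h = 157.6/3600 = 0.0437778 kg/s
t_res = M / Q_s = 1.37 / 0.0437778 = 31.2944 s
Convert to SI: D = 0.0342 m, h = 0.00761 m, N = 103.6/60 = 1.72667 rev/s
γ̇ = π·D·N / h = π · 0.0342 · 1.72667 / 0.00761 = 24.3781 s⁻¹
ΔT = η·γ̇²·t_res / (ρ·cp) = 5220 · (24.3781)² · 31.2944 / (1059 · 1860) = 49.2865 K

value=49.29 K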